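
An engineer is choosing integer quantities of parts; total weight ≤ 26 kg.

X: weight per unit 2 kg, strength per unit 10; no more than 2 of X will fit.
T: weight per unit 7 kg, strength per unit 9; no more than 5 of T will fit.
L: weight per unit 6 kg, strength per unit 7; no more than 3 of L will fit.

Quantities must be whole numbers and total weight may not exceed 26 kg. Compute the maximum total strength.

47

2×X and 3×T: weight 25 ≤ 26, strength 2·10 + 3·9 = 47.
2×X, 2×T, and 1×L: weight 24 ≤ 26, strength 2·10 + 2·9 + 1·7 = 45.
Best is 47.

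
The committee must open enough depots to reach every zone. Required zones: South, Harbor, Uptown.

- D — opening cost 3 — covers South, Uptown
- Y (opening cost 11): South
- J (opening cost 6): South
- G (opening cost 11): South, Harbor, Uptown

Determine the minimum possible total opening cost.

11

The greedy cost-per-new-zone heuristic would pick D and G for 14, but a cheaper cover exists.
G alone covers South, Harbor, Uptown — every zone.
Total opening cost: 11.
No cover costs less than 11.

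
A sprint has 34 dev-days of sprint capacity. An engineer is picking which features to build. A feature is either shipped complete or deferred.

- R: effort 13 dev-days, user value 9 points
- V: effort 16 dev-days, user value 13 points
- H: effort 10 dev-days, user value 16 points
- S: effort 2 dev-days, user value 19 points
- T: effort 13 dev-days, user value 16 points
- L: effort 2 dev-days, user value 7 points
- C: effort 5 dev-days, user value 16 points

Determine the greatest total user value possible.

74

R + H + S + L + C: effort 13 + 10 + 2 + 2 + 5 = 32 ≤ 34, user value 9 + 16 + 19 + 7 + 16 = 67.
H + S + T + L + C: effort 10 + 2 + 13 + 2 + 5 = 32 ≤ 34, user value 16 + 19 + 16 + 7 + 16 = 74.
H + S + T + C: effort 10 + 2 + 13 + 5 = 30 ≤ 34, user value 16 + 19 + 16 + 16 = 67.
Best is H, S, T, L, and C with total user value 74.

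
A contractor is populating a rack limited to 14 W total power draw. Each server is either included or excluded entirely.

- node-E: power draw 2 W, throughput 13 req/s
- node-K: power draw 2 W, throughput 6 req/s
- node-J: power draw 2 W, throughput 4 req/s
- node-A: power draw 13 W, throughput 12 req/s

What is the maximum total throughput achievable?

23

node-E + node-K: power draw 2 + 2 = 4 ≤ 14, throughput 13 + 6 = 19.
node-E + node-K + node-J: power draw 2 + 2 + 2 = 6 ≤ 14, throughput 13 + 6 + 4 = 23.
Best is node-E, node-K, and node-J with total throughput 23.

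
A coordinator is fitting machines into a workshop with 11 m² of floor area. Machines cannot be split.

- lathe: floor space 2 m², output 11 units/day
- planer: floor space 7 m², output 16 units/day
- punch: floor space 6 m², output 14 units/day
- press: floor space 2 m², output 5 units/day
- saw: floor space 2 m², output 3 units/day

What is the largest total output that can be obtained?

32

This is a 0-1 knapsack instance.
Allowing fractional choices, the relaxed optimum would be about 32.3, but machines are indivisible.
lathe + planer + press: floor space 2 + 7 + 2 = 11 ≤ 11, output 11 + 16 + 5 = 32.
lathe + planer + saw: floor space 2 + 7 + 2 = 11 ≤ 11, output 11 + 16 + 3 = 30.
lathe + punch + press: floor space 2 + 6 + 2 = 10 ≤ 11, output 11 + 14 + 5 = 30.
Best is lathe, planer, and press with total output 32.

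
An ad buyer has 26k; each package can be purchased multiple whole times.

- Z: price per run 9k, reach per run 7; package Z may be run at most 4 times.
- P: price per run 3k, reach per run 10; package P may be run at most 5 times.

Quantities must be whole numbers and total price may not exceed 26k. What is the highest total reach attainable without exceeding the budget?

This is a bounded integer knapsack.
5×P: price 15 ≤ 26, reach 5·10 = 50.
1×Z and 5×P: price 24 ≤ 26, reach 1·7 + 5·10 = 57.
Best is 57.

57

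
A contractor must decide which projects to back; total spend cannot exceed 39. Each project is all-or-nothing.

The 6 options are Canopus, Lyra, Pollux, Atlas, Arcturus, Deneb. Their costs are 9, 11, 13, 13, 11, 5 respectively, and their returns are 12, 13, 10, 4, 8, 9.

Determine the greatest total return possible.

44

Treat it as a binary knapsack problem.
Take Canopus, Lyra, Pollux, and Deneb: cost 9 + 11 + 13 + 5 = 38 ≤ 39, return 12 + 13 + 10 + 9 = 44.
No other feasible combination does better.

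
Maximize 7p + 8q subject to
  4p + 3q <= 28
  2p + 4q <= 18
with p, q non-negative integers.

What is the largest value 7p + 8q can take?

(p,q)=(5,2) is feasible, giving 51.
(p,q)=(6,1) is feasible, giving 50.
(p,q)=(4,2) is feasible, giving 44.
(p,q)=(5,1) is feasible, giving 43.
No feasible integer point exceeds 51.

51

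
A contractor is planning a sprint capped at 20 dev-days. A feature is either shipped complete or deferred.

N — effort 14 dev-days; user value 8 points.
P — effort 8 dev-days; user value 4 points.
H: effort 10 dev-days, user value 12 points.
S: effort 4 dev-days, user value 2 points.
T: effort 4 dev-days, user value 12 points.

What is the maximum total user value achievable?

26

This is an integer program with binary decision variables.
N + T: effort 14 + 4 = 18 ≤ 20, user value 8 + 12 = 20.
H + T: effort 10 + 4 = 14 ≤ 20, user value 12 + 12 = 24.
H + S + T: effort 10 + 4 + 4 = 18 ≤ 20, user value 12 + 2 + 12 = 26.
Best is H, S, and T with total user value 26.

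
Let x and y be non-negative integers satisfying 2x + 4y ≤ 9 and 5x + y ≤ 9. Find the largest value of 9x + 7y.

16

(x,y)=(1,1) is feasible, giving 16.
(x,y)=(0,2) is feasible, giving 14.
(x,y)=(1,0) is feasible, giving 9.
No feasible integer point exceeds 16.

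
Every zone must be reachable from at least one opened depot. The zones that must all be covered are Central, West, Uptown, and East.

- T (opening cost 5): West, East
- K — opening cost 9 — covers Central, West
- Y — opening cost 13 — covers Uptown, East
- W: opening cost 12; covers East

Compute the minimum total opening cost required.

The greedy cost-per-new-zone heuristic would pick T, K, and Y for 27, but a cheaper cover exists.
Choose K and Y: together they cover Central, West, Uptown, East — every zone.
Total opening cost: 9 + 13 = 22.
No cover costs less than 22.

22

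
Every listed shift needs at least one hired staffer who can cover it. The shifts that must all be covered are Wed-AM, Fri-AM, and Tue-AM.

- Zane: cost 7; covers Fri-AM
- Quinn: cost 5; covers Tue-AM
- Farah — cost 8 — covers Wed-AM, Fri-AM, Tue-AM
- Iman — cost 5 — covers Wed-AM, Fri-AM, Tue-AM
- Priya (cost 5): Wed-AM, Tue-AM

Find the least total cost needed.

This is an integer covering problem.
Iman alone covers Wed-AM, Fri-AM, Tue-AM — every shift.
Total cost: 5.
No cover costs less than 5.

5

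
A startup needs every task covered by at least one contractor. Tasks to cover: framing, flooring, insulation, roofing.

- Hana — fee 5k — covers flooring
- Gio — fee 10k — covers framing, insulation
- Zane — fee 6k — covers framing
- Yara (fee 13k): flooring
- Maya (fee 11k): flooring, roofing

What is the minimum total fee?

21

The greedy cost-per-new-task heuristic would pick Hana, Gio, and Maya for 26, but a cheaper cover exists.
Choose Gio and Maya: together they cover framing, flooring, insulation, roofing — every task.
Total fee: 10 + 11 = 21.
No cover costs less than 21.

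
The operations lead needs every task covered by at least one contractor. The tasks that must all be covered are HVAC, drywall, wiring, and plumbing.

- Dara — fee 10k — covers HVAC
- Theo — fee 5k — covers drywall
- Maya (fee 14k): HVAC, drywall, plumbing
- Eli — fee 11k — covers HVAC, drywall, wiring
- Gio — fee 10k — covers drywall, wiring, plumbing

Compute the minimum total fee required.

20

Choose Dara and Gio: together they cover HVAC, drywall, wiring, plumbing — every task.
Total fee: 10 + 10 = 20.
No cover costs less than 20.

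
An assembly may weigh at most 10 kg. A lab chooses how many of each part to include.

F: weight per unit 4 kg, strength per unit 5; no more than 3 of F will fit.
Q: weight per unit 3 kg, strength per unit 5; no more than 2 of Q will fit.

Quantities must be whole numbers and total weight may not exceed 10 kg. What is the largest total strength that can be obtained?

1×F and 2×Q: weight 10 ≤ 10, strength 1·5 + 2·5 = 15.
2×Q: weight 6 ≤ 10, strength 2·5 = 10.
Best is 15.

15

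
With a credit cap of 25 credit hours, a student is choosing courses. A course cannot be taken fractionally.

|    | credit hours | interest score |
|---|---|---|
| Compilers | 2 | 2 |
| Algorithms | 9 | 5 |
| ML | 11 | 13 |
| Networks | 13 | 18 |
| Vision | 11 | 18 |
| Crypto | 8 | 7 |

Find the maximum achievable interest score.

Treat it as a binary knapsack problem.
Allowing fractional choices, the relaxed optimum would be about 37.2, but courses are indivisible.
Compilers + ML + Vision: credit hours 2 + 11 + 11 = 24 ≤ 25, interest score 2 + 13 + 18 = 33.
ML + Vision: credit hours 11 + 11 = 22 ≤ 25, interest score 13 + 18 = 31.
Networks + Vision: credit hours 13 + 11 = 24 ≤ 25, interest score 18 + 18 = 36.
Best is Networks and Vision with total interest score 36.

36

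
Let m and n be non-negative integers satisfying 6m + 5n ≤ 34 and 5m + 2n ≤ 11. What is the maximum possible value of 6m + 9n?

45

(m,n)=(0,5): 6·0+5·5=25≤34, 5·0+2·5=10≤11, objective 45.
(m,n)=(0,4): 6·0+5·4=20≤34, 5·0+2·4=8≤11, objective 36.
No feasible integer point exceeds 45.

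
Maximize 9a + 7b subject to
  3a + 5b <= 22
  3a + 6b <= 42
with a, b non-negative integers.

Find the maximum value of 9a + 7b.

63

The continuous relaxation peaks at (7.33, 0) with value 66.00; rounding to a feasible lattice point costs some objective.
(a,b)=(7,0): 3·7+5·0=21≤22, 3·7+6·0=21≤42, objective 63.
(a,b)=(6,0): 3·6+5·0=18≤22, 3·6+6·0=18≤42, objective 54.
No feasible integer point exceeds 63.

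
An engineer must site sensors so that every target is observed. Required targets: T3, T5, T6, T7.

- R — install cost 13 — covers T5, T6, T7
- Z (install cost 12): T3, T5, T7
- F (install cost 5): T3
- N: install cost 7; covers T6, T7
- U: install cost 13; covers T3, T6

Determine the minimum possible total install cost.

18

The greedy cost-per-new-target heuristic would pick N, F, and Z for 24, but a cheaper cover exists.
Choose R and F: together they cover T3, T5, T6, T7 — every target.
Total install cost: 13 + 5 = 18.
No cover costs less than 18.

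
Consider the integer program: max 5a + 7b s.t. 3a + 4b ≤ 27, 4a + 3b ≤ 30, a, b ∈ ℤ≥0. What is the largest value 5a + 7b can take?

The continuous relaxation peaks at (0, 6.75) with value 47.25; rounding to a feasible lattice point costs some objective.
(a,b)=(1,6): 3·1+4·6=27≤27, 4·1+3·6=22≤30, objective 47.
(a,b)=(2,5): 3·2+4·5=26≤27, 4·2+3·5=23≤30, objective 45.
(a,b)=(0,6): 3·0+4·6=24≤27, 4·0+3·6=18≤30, objective 42.
(a,b)=(1,5): 3·1+4·5=23≤27, 4·1+3·5=19≤30, objective 40.
Maximum is 47 at (a,b)=(1,6).

47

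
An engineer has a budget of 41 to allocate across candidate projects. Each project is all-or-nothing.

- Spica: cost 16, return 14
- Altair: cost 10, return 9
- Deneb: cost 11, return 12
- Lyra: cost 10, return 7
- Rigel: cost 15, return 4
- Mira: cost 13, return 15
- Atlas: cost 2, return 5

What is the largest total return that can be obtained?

43

Take Spica, Altair, Mira, and Atlas: cost 16 + 10 + 13 + 2 = 41 ≤ 41, return 14 + 9 + 15 + 5 = 43.
No other feasible combination does better.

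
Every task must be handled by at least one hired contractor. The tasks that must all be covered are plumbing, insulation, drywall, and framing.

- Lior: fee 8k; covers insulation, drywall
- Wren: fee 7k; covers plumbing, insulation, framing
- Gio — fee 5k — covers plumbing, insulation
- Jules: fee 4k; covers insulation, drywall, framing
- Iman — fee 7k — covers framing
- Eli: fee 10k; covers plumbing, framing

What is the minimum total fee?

This is a weighted set-cover instance.
Choose Gio and Jules: together they cover plumbing, insulation, drywall, framing — every task.
Total fee: 5 + 4 = 9.
No cover costs less than 9.

9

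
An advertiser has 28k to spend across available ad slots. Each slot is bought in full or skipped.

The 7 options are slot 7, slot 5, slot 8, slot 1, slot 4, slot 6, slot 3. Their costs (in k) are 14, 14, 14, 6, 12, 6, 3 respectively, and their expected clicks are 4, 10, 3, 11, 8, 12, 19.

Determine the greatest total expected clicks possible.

Treat it as a binary knapsack problem.
slot 5 + slot 6 + slot 3: cost 14 + 6 + 3 = 23 ≤ 28, expected clicks 10 + 12 + 19 = 41.
slot 1 + slot 4 + slot 6 + slot 3: cost 6 + 12 + 6 + 3 = 27 ≤ 28, expected clicks 11 + 8 + 12 + 19 = 50.
slot 1 + slot 6 + slot 3: cost 6 + 6 + 3 = 15 ≤ 28, expected clicks 11 + 12 + 19 = 42.
Best is slot 1, slot 4, slot 6, and slot 3 with total expected clicks 50.

50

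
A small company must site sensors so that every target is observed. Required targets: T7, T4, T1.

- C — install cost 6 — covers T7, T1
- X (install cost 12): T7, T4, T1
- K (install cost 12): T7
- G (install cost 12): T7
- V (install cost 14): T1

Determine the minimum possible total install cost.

The greedy cost-per-new-target heuristic would pick C and X for 18, but a cheaper cover exists.
X alone covers T7, T4, T1 — every target.
Total install cost: 12.
No cover costs less than 12.

12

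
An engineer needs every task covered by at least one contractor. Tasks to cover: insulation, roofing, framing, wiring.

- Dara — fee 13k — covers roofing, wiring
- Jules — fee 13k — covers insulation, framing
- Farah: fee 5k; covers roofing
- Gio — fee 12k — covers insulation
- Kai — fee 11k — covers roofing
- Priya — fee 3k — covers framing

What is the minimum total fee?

This is an integer covering problem.
The greedy cost-per-new-task heuristic would pick Priya, Farah, Gio, and Dara for 33, but a cheaper cover exists.
Choose Dara and Jules: together they cover insulation, roofing, framing, wiring — every task.
Total fee: 13 + 13 = 26.
No cover costs less than 26.

26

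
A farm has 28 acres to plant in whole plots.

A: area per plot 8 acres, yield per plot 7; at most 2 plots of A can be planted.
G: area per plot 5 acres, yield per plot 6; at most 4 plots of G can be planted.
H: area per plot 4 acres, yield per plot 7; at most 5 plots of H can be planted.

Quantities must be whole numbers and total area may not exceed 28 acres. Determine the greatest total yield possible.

H has the best ratio (7/4); taking only H gives at most 5×7 = 35 (stopped by the supply cap of 5).
Mixing does better — 1×A and 5×H: area 28 ≤ 28, yield 1·7 + 5·7 = 42.

42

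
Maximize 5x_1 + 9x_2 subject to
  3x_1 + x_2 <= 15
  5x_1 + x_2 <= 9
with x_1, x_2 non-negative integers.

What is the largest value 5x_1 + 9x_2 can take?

(x_1,x_2)=(0,9): 3·0+1·9=9≤15, 5·0+1·9=9≤9, objective 81.
(x_1,x_2)=(0,8): 3·0+1·8=8≤15, 5·0+1·8=8≤9, objective 72.
The best lattice point is (0,9), giving 81.

81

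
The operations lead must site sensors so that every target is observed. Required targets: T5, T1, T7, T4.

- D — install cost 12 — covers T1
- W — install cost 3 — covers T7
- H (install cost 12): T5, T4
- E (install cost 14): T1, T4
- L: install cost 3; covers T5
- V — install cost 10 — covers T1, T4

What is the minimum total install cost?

Choose W, L, and V: together they cover T5, T1, T7, T4 — every target.
Total install cost: 3 + 3 + 10 = 16.
No cover costs less than 16.

16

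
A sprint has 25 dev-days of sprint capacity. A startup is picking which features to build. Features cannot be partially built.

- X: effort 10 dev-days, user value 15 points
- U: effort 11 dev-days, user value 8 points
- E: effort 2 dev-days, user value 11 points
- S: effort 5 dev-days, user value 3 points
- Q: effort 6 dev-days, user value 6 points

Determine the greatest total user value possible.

This is a 0-1 knapsack instance.
Allowing fractional choices, the relaxed optimum would be about 37.1, but features are indivisible.
X + E + S + Q: effort 10 + 2 + 5 + 6 = 23 ≤ 25, user value 15 + 11 + 3 + 6 = 35.
X + U + E: effort 10 + 11 + 2 = 23 ≤ 25, user value 15 + 8 + 11 = 34.
X + E + Q: effort 10 + 2 + 6 = 18 ≤ 25, user value 15 + 11 + 6 = 32.
Best is X, E, S, and Q with total user value 35.

35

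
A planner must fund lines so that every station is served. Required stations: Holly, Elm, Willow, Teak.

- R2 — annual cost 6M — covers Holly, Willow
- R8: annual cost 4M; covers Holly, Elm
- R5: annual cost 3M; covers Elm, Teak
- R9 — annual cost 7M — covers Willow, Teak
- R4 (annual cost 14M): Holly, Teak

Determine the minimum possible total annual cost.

This is a weighted set-cover instance.
Choose R2 and R5: together they cover Holly, Elm, Willow, Teak — every station.
Total annual cost: 6 + 3 = 9.
No cover costs less than 9.

9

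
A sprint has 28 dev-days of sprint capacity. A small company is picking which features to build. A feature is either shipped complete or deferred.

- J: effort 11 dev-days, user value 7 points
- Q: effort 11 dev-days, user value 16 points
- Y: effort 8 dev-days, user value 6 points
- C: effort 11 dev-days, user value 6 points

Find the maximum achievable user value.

23

This is an integer program with binary decision variables.
J + Q: effort 11 + 11 = 22 ≤ 28, user value 7 + 16 = 23.
Q + C: effort 11 + 11 = 22 ≤ 28, user value 16 + 6 = 22.
Q + Y: effort 11 + 8 = 19 ≤ 28, user value 16 + 6 = 22.
Best is J and Q with total user value 23.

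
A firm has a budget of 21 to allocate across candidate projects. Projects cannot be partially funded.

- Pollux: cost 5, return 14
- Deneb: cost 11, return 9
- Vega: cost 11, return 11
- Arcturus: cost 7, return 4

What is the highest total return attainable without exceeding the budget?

25

Take Pollux and Vega: cost 5 + 11 = 16 ≤ 21, return 14 + 11 = 25.
No other feasible combination does better.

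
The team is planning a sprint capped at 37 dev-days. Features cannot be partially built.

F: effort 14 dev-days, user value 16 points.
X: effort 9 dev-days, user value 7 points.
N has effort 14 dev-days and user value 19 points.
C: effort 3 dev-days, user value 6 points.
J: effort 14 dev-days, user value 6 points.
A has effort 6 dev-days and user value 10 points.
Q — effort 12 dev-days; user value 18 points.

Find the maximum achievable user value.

Take N, C, A, and Q: effort 14 + 3 + 6 + 12 = 35 ≤ 37, user value 19 + 6 + 10 + 18 = 53.
No other feasible combination does better.

53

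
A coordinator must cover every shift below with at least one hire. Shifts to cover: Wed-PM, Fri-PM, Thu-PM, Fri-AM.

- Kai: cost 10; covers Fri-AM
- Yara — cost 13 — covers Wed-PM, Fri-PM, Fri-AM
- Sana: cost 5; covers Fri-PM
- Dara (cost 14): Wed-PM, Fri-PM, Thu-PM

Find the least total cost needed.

24

Choose Kai and Dara: together they cover Wed-PM, Fri-PM, Thu-PM, Fri-AM — every shift.
Total cost: 10 + 14 = 24.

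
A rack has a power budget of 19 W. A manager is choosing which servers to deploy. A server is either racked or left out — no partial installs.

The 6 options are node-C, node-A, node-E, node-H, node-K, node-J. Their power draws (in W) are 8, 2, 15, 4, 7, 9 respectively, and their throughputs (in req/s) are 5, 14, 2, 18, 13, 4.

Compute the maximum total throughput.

45

Allowing fractional choices, the relaxed optimum would be about 48.8, but servers are indivisible.
node-A + node-H + node-J: power draw 2 + 4 + 9 = 15 ≤ 19, throughput 14 + 18 + 4 = 36.
node-A + node-H + node-K: power draw 2 + 4 + 7 = 13 ≤ 19, throughput 14 + 18 + 13 = 45.
node-C + node-A + node-H: power draw 8 + 2 + 4 = 14 ≤ 19, throughput 5 + 14 + 18 = 37.
Best is node-A, node-H, and node-K with total throughput 45.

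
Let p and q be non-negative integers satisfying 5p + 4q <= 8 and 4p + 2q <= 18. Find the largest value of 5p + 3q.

6

Relaxing integrality, the LP optimum is 8.00 at (p,q) = (1.6, 0), which is not an integer point.
(p,q)=(0,2) is feasible, giving 6.
(p,q)=(1,0) is feasible, giving 5.
(p,q)=(0,1) is feasible, giving 3.
Maximum is 6 at (p,q)=(0,2).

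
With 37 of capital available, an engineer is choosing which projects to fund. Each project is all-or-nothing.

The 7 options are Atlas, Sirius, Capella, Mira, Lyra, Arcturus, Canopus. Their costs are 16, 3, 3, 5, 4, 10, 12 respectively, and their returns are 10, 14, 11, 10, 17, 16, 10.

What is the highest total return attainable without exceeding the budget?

Sirius + Capella + Mira + Lyra + Arcturus + Canopus: cost 3 + 3 + 5 + 4 + 10 + 12 = 37 ≤ 37, return 14 + 11 + 10 + 17 + 16 + 10 = 78.
Sirius + Capella + Mira + Lyra + Arcturus: cost 3 + 3 + 5 + 4 + 10 = 25 ≤ 37, return 14 + 11 + 10 + 17 + 16 = 68.
Best is Sirius, Capella, Mira, Lyra, Arcturus, and Canopus with total return 78.

78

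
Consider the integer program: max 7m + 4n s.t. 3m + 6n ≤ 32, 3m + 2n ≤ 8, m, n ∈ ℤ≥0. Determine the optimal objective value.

(m,n)=(2,1): 3·2+6·1=12≤32, 3·2+2·1=8≤8, objective 18.
(m,n)=(1,2): 3·1+6·2=15≤32, 3·1+2·2=7≤8, objective 15.
(m,n)=(2,0): 3·2+6·0=6≤32, 3·2+2·0=6≤8, objective 14.
Maximum is 18 at (m,n)=(2,1).

18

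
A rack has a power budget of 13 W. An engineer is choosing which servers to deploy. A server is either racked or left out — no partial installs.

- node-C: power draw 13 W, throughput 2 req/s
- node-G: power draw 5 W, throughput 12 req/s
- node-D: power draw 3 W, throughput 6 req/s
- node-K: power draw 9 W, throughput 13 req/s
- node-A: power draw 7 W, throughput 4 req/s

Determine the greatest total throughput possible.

19

This is an integer program with binary decision variables.
Allowing fractional choices, the relaxed optimum would be about 25.2, but servers are indivisible.
node-G + node-A: power draw 5 + 7 = 12 ≤ 13, throughput 12 + 4 = 16.
node-D + node-K: power draw 3 + 9 = 12 ≤ 13, throughput 6 + 13 = 19.
node-G + node-D: power draw 5 + 3 = 8 ≤ 13, throughput 12 + 6 = 18.
Best is node-D and node-K with total throughput 19.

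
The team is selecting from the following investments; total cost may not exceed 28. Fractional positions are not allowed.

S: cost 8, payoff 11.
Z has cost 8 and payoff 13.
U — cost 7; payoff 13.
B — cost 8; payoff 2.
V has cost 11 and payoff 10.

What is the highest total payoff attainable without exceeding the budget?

37

S + Z + U: cost 8 + 8 + 7 = 23 ≤ 28, payoff 11 + 13 + 13 = 37.
S + U + V: cost 8 + 7 + 11 = 26 ≤ 28, payoff 11 + 13 + 10 = 34.
Z + U + V: cost 8 + 7 + 11 = 26 ≤ 28, payoff 13 + 13 + 10 = 36.
Best is S, Z, and U with total payoff 37.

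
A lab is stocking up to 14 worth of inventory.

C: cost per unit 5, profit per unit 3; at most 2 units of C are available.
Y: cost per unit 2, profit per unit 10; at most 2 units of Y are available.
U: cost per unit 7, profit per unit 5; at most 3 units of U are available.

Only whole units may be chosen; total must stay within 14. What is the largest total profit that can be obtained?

This is a bounded integer knapsack.
Y has the best ratio (10/2); taking only Y gives at most 2×10 = 20 (stopped by the supply cap of 2).
Mixing does better — 2×C and 2×Y: cost 14 ≤ 14, profit 2·3 + 2·10 = 26.

26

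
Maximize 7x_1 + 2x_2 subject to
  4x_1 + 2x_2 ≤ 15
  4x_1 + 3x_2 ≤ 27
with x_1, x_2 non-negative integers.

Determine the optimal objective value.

23

The continuous relaxation peaks at (3.75, 0) with value 26.25; rounding to a feasible lattice point costs some objective.
(x_1,x_2)=(3,1): 4·3+2·1=14≤15, 4·3+3·1=15≤27, objective 23.
(x_1,x_2)=(3,0): 4·3+2·0=12≤15, 4·3+3·0=12≤27, objective 21.
(x_1,x_2)=(2,2): 4·2+2·2=12≤15, 4·2+3·2=14≤27, objective 18.
The best lattice point is (3,1), giving 23.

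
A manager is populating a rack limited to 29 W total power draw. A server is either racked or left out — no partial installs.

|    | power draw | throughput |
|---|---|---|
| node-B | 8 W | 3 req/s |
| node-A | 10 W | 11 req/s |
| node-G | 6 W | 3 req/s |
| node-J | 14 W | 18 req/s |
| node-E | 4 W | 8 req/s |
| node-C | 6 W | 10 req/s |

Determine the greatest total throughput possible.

37

Allowing fractional choices, the relaxed optimum would be about 41.5, but servers are indivisible.
node-A + node-G + node-E + node-C: power draw 10 + 6 + 4 + 6 = 26 ≤ 29, throughput 11 + 3 + 8 + 10 = 32.
node-J + node-E + node-C: power draw 14 + 4 + 6 = 24 ≤ 29, throughput 18 + 8 + 10 = 36.
node-A + node-J + node-E: power draw 10 + 14 + 4 = 28 ≤ 29, throughput 11 + 18 + 8 = 37.
Best is node-A, node-J, and node-E with total throughput 37.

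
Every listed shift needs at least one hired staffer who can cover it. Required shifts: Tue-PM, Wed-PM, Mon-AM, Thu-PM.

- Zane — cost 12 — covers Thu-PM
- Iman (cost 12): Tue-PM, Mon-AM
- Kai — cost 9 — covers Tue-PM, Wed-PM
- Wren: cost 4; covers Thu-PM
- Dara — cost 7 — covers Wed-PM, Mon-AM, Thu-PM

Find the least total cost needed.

16

This is a weighted set-cover instance.
Choose Kai and Dara: together they cover Tue-PM, Wed-PM, Mon-AM, Thu-PM — every shift.
Total cost: 9 + 7 = 16.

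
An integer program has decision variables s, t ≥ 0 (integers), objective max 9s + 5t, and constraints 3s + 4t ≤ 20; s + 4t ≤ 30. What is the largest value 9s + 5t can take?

54

(s,t)=(6,0): 3·6+4·0=18≤20, 1·6+4·0=6≤30, objective 54.
(s,t)=(5,1): 3·5+4·1=19≤20, 1·5+4·1=9≤30, objective 50.
(s,t)=(5,0): 3·5+4·0=15≤20, 1·5+4·0=5≤30, objective 45.
Maximum is 54 at (s,t)=(6,0).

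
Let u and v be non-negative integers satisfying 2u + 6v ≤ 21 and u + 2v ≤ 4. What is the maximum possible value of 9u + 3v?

(u,v)=(4,0): 2·4+6·0=8≤21, 1·4+2·0=4≤4, objective 36.
(u,v)=(3,0): 2·3+6·0=6≤21, 1·3+2·0=3≤4, objective 27.
No feasible integer point exceeds 36.

36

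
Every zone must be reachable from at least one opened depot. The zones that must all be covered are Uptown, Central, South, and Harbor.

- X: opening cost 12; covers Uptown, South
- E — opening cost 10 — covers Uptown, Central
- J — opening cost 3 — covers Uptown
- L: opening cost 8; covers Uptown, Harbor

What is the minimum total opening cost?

30

This is an integer covering problem.
The greedy cost-per-new-zone heuristic would pick J, L, E, and X for 33, but a cheaper cover exists.
Choose X, E, and L: together they cover Uptown, Central, South, Harbor — every zone.
Total opening cost: 12 + 10 + 8 = 30.
No cover costs less than 30.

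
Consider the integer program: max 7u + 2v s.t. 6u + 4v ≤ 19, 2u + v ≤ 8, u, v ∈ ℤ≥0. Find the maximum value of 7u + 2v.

21

(u,v)=(3,0): 6·3+4·0=18≤19, 2·3+1·0=6≤8, objective 21.
(u,v)=(2,1): 6·2+4·1=16≤19, 2·2+1·1=5≤8, objective 16.
(u,v)=(2,0): 6·2+4·0=12≤19, 2·2+1·0=4≤8, objective 14.
No feasible integer point exceeds 21.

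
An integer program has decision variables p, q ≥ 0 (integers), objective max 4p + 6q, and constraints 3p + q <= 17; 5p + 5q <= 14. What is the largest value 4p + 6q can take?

(p,q)=(0,2): 3·0+1·2=2≤17, 5·0+5·2=10≤14, objective 12.
(p,q)=(1,1): 3·1+1·1=4≤17, 5·1+5·1=10≤14, objective 10.
Maximum is 12 at (p,q)=(0,2).

12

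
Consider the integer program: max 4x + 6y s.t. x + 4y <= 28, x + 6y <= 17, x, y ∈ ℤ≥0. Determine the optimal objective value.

(x,y)=(17,0): 1·17+4·0=17≤28, 1·17+6·0=17≤17, objective 68.
(x,y)=(16,0): 1·16+4·0=16≤28, 1·16+6·0=16≤17, objective 64.
Maximum is 68 at (x,y)=(17,0).

68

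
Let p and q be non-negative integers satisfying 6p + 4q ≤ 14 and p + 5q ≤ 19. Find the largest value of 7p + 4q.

15

The continuous relaxation peaks at (2.33, 0) with value 16.33; rounding to a feasible lattice point costs some objective.
(p,q)=(1,2) is feasible, giving 15.
(p,q)=(2,0) is feasible, giving 14.
(p,q)=(0,3) is feasible, giving 12.
(p,q)=(1,1) is feasible, giving 11.
The best lattice point is (1,2), giving 15.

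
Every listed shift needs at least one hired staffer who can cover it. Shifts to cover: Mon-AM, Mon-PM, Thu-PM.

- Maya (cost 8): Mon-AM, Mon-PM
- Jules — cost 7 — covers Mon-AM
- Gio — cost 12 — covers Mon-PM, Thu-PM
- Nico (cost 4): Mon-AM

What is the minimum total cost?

This is an integer covering problem.
The greedy cost-per-new-shift heuristic would pick Maya and Gio for 20, but a cheaper cover exists.
Choose Gio and Nico: together they cover Mon-AM, Mon-PM, Thu-PM — every shift.
Total cost: 12 + 4 = 16.
No cover costs less than 16.

16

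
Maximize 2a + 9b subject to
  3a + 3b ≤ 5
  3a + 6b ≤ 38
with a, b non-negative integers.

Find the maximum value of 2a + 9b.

9

Relaxing integrality, the LP optimum is 15.00 at (a,b) = (0, 1.67), which is not an integer point.
(a,b)=(0,1): 3·0+3·1=3≤5, 3·0+6·1=6≤38, objective 9.
(a,b)=(1,0): 3·1+3·0=3≤5, 3·1+6·0=3≤38, objective 2.
(a,b)=(0,0): 3·0+3·0=0≤5, 3·0+6·0=0≤38, objective 0.
The best lattice point is (0,1), giving 9.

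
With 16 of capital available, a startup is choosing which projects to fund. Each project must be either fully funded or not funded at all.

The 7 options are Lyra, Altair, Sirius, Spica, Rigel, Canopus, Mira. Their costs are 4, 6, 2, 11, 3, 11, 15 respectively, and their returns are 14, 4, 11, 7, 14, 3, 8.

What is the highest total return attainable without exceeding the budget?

Allowing fractional choices, the relaxed optimum would be about 43.6, but projects are indivisible.
Lyra + Altair + Rigel: cost 4 + 6 + 3 = 13 ≤ 16, return 14 + 4 + 14 = 32.
Lyra + Altair + Sirius + Rigel: cost 4 + 6 + 2 + 3 = 15 ≤ 16, return 14 + 4 + 11 + 14 = 43.
Lyra + Sirius + Rigel: cost 4 + 2 + 3 = 9 ≤ 16, return 14 + 11 + 14 = 39.
Best is Lyra, Altair, Sirius, and Rigel with total return 43.

43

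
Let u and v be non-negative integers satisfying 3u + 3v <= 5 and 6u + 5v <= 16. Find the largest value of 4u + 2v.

Relaxing integrality, the LP optimum is 6.67 at (u,v) = (1.67, 0), which is not an integer point.
(u,v)=(1,0): 3·1+3·0=3≤5, 6·1+5·0=6≤16, objective 4.
(u,v)=(0,1): 3·0+3·1=3≤5, 6·0+5·1=5≤16, objective 2.
(u,v)=(0,0): 3·0+3·0=0≤5, 6·0+5·0=0≤16, objective 0.
The best lattice point is (1,0), giving 4.

4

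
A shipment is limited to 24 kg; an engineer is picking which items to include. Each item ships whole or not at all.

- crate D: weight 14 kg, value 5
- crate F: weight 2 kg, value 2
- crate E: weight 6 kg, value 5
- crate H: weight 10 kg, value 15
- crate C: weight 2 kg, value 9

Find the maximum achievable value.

31

crate F + crate E + crate H + crate C: weight 2 + 6 + 10 + 2 = 20 ≤ 24, value 2 + 5 + 15 + 9 = 31.
crate E + crate H + crate C: weight 6 + 10 + 2 = 18 ≤ 24, value 5 + 15 + 9 = 29.
crate F + crate H + crate C: weight 2 + 10 + 2 = 14 ≤ 24, value 2 + 15 + 9 = 26.
Best is crate F, crate E, crate H, and crate C with total value 31.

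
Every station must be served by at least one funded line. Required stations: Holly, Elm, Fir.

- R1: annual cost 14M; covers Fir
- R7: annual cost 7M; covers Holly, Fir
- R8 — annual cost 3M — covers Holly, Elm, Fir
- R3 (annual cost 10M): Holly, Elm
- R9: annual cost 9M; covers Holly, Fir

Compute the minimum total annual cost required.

This is a weighted set-cover instance.
R8 alone covers Holly, Elm, Fir — every station.
Total annual cost: 3.
No cover costs less than 3.

3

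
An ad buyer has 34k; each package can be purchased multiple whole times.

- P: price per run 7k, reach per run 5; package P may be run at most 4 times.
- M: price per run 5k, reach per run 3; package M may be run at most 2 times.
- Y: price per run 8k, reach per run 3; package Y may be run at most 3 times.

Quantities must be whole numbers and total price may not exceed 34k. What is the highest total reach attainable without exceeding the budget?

23

Take 4×P and 1×M: price 33 ≤ 34, reach 4·5 + 1·3 = 23.
P has the best ratio (5/7) and is taken to its limit of 4; remaining capacity is filled optimally with the others.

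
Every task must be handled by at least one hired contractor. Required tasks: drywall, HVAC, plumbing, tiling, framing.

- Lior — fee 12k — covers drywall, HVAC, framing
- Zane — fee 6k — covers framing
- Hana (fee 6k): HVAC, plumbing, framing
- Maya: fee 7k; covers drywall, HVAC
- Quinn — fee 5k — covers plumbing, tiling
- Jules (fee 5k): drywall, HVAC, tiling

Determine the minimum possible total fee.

Choose Hana and Jules: together they cover drywall, HVAC, plumbing, tiling, framing — every task.
Total fee: 6 + 5 = 11.
No cover costs less than 11.

11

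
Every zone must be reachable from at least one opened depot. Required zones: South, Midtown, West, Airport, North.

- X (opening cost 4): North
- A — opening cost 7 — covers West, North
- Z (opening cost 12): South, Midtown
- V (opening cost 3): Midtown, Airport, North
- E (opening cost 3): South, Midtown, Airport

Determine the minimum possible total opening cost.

This is a weighted set-cover instance.
The greedy cost-per-new-zone heuristic would pick V, E, and A for 13, but a cheaper cover exists.
Choose A and E: together they cover South, Midtown, West, Airport, North — every zone.
Total opening cost: 7 + 3 = 10.
No cover costs less than 10.

10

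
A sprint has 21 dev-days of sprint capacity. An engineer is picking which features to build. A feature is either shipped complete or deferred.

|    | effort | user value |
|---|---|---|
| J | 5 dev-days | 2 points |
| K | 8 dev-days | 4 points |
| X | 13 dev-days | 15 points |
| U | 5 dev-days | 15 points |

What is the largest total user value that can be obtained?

Take X and U: effort 13 + 5 = 18 ≤ 21, user value 15 + 15 = 30.
No other feasible combination does better.

30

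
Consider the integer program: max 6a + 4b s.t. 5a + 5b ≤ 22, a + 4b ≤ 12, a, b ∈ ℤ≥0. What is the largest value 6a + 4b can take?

24

(a,b)=(4,0): 5·4+5·0=20≤22, 1·4+4·0=4≤12, objective 24.
(a,b)=(3,1): 5·3+5·1=20≤22, 1·3+4·1=7≤12, objective 22.
Maximum is 24 at (a,b)=(4,0).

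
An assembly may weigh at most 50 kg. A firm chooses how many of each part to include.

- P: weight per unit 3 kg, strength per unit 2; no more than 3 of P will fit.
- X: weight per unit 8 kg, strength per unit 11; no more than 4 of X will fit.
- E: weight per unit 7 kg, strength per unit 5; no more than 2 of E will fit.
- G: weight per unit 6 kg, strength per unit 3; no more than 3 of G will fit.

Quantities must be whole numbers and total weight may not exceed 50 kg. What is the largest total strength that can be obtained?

X has the best ratio (11/8); taking only X gives at most 4×11 = 44 (stopped by the supply cap of 4).
Mixing does better — 1×P, 4×X, and 2×E: weight 49 ≤ 50, strength 1·2 + 4·11 + 2·5 = 56.

56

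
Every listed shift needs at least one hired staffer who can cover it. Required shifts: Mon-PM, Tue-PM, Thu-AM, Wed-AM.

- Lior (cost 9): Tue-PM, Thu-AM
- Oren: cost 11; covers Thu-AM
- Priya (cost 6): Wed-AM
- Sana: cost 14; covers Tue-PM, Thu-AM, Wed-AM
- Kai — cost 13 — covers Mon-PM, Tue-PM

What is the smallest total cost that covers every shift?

27

Choose Sana and Kai: together they cover Mon-PM, Tue-PM, Thu-AM, Wed-AM — every shift.
Total cost: 14 + 13 = 27.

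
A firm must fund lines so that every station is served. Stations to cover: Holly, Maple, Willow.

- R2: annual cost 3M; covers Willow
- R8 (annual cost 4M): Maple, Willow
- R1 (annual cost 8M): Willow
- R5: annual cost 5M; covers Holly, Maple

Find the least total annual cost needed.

8

This is a weighted set-cover instance.
Choose R2 and R5: together they cover Holly, Maple, Willow — every station.
Total annual cost: 3 + 5 = 8.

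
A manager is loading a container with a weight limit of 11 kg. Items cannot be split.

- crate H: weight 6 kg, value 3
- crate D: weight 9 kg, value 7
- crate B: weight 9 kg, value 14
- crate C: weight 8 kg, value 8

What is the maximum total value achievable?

Treat it as a binary knapsack problem.
Take crate B: weight 9 ≤ 11, value 14.
No other feasible combination does better.

14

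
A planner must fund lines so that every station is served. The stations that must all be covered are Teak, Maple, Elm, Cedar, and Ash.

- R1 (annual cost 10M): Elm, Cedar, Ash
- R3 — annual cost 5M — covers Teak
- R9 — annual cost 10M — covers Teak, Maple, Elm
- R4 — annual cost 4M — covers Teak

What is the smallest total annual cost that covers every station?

20

This is a weighted set-cover instance.
The greedy cost-per-new-station heuristic would pick R1, R4, and R9 for 24, but a cheaper cover exists.
Choose R1 and R9: together they cover Teak, Maple, Elm, Cedar, Ash — every station.
Total annual cost: 10 + 10 = 20.
No cover costs less than 20.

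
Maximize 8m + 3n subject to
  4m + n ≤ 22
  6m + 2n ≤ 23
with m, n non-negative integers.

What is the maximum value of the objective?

33

The continuous relaxation peaks at (0, 11.5) with value 34.50; rounding to a feasible lattice point costs some objective.
(m,n)=(0,11): 4·0+1·11=11≤22, 6·0+2·11=22≤23, objective 33.
(m,n)=(0,10): 4·0+1·10=10≤22, 6·0+2·10=20≤23, objective 30.
The best lattice point is (0,11), giving 33.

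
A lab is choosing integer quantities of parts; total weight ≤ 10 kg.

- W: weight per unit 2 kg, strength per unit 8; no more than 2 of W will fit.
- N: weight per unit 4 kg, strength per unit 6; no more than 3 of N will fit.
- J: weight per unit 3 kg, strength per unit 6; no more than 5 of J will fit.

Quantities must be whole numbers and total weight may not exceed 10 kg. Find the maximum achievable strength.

2×W and 2×J: weight 10 ≤ 10, strength 2·8 + 2·6 = 28.
2×W and 1×J: weight 7 ≤ 10, strength 2·8 + 1·6 = 22.
Best is 28.

28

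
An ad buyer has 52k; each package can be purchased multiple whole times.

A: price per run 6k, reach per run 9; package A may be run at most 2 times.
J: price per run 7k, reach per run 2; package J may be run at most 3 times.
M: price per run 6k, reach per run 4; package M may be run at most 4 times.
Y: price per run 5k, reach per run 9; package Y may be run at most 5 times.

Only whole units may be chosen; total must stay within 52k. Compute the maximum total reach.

This is a bounded integer knapsack.
2×A, 2×M, and 5×Y: price 49 ≤ 52, reach 2·9 + 2·4 + 5·9 = 71.
2×A, 1×J, 1×M, and 5×Y: price 50 ≤ 52, reach 2·9 + 1·2 + 1·4 + 5·9 = 69.
Best is 71.

71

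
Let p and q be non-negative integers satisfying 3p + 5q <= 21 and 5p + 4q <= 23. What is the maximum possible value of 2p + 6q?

(p,q)=(0,4) is feasible, giving 24.
(p,q)=(1,3) is feasible, giving 20.
(p,q)=(0,3) is feasible, giving 18.
The best lattice point is (0,4), giving 24.

24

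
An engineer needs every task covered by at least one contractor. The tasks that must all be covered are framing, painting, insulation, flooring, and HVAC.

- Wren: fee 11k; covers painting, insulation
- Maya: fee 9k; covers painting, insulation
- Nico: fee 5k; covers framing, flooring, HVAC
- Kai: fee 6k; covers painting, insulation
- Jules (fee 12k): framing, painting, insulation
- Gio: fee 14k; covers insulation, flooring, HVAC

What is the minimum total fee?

Choose Nico and Kai: together they cover framing, painting, insulation, flooring, HVAC — every task.
Total fee: 5 + 6 = 11.

11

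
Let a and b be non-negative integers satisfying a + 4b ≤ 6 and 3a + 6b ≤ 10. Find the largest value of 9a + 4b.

27

Relaxing integrality, the LP optimum is 30.00 at (a,b) = (3.33, 0), which is not an integer point.
(a,b)=(3,0): 1·3+4·0=3≤6, 3·3+6·0=9≤10, objective 27.
(a,b)=(2,0): 1·2+4·0=2≤6, 3·2+6·0=6≤10, objective 18.
Maximum is 27 at (a,b)=(3,0).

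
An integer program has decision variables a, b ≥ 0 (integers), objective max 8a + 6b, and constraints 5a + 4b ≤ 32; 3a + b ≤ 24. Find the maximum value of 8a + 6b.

50

(a,b)=(4,3) is feasible, giving 50.
(a,b)=(3,4) is feasible, giving 48.
(a,b)=(6,0) is feasible, giving 48.
(a,b)=(5,1) is feasible, giving 46.
Maximum is 50 at (a,b)=(4,3).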